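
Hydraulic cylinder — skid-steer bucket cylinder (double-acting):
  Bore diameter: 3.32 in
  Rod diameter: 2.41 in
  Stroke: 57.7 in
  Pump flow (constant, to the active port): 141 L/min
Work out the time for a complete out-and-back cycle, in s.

Cap-side area A_cap = π/4 × (3.32 in)² = 8.657 in^2
Rod-side annular area A_ann = π/4 × (3.32² − 2.41²) = 4.095 in^2
t_ext = A_cap·L/Q = 3.483 s
t_ret = A_ann·L/Q = 1.648 s
t_cycle = t_ext + t_ret

t ≈ 5.13 s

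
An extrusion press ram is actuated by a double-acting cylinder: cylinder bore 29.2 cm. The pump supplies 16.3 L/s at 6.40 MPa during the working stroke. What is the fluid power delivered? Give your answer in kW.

Hydraulic power = P × Q

W ≈ 104 kW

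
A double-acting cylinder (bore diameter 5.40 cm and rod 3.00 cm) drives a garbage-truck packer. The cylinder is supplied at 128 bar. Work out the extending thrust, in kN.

F ≈ 29.3 kN

Cap-side area A_cap = π/4 × (5.40 cm)² = 22.90 cm^2
F = P × A_cap = 128 bar × A_cap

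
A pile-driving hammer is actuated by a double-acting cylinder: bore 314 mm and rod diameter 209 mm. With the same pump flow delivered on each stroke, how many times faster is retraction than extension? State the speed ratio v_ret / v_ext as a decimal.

v_ret/v_ext ≈ 1.80

Cap-side area A_cap = π/4 × (314 mm)² = 77440 mm^2
Rod-side annular area A_ann = π/4 × (314² − 209²) = 43130 mm^2
For equal Q, v ∝ 1/A, so v_ret/v_ext = A_cap/A_ann.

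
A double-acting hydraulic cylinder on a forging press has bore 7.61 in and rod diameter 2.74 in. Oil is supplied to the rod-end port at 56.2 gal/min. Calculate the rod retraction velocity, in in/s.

Rod-side annular area A_ann = π/4 × (7.61² − 2.74²) = 39.59 in^2
Flow into the rod-end port fills the annular volume.
v = Q / A

v ≈ 5.47 in/s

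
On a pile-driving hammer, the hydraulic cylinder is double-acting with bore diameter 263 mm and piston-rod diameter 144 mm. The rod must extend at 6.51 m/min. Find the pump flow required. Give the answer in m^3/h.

Cap-side area A_cap = π/4 × (263 mm)² = 54330 mm^2
Q = A × v

Q ≈ 21.2 m^3/h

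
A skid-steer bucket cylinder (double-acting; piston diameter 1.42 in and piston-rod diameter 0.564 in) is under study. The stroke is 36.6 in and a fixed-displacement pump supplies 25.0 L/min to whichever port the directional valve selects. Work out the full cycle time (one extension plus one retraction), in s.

t ≈ 4.20 s

Cap-side area A_cap = π/4 × (1.42 in)² = 1.584 in^2
Rod-side annular area A_ann = π/4 × (1.42² − 0.564²) = 1.334 in^2
t_ext = A_cap·L/Q = 2.280 s
t_ret = A_ann·L/Q = 1.920 s
t_cycle = t_ext + t_ret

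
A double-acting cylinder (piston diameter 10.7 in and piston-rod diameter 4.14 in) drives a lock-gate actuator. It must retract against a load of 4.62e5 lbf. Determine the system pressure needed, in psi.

Rod-side annular area A_ann = π/4 × (10.7² − 4.14²) = 76.46 in^2
Retraction: pressure acts on the annular area.
P = F / A = 4.62e5 lbf / A

P ≈ 6040 psi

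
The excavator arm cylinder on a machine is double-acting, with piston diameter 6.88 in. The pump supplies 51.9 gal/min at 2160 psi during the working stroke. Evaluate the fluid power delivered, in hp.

W ≈ 65.4 hp

Hydraulic power = P × Q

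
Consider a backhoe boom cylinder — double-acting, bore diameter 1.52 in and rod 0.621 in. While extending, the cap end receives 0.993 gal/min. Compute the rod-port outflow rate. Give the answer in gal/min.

Cap-side area A_cap = π/4 × (1.52 in)² = 1.815 in^2
Rod-side annular area A_ann = π/4 × (1.52² − 0.621²) = 1.512 in^2
Piston speed v = Q_in/A_cap; rod-end outflow Q_out = v × A_ann = Q_in × A_ann/A_cap.

Q_out ≈ 0.827 gal/min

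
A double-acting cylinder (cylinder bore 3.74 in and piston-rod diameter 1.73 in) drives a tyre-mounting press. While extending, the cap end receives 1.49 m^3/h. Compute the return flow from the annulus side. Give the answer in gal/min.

Cap-side area A_cap = π/4 × (3.74 in)² = 10.99 in^2
Rod-side annular area A_ann = π/4 × (3.74² − 1.73²) = 8.635 in^2
Piston speed v = Q_in/A_cap; rod-end outflow Q_out = v × A_ann = Q_in × A_ann/A_cap.

Q_out ≈ 5.16 gal/min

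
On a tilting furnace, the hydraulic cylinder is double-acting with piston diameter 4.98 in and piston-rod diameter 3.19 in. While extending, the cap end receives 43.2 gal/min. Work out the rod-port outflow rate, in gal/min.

Cap-side area A_cap = π/4 × (4.98 in)² = 19.48 in^2
Rod-side annular area A_ann = π/4 × (4.98² − 3.19²) = 11.49 in^2
Piston speed v = Q_in/A_cap; rod-end outflow Q_out = v × A_ann = Q_in × A_ann/A_cap.

Q_out ≈ 25.5 gal/min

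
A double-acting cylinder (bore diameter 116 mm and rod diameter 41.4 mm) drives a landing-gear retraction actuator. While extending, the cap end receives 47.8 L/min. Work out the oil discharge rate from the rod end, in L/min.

Q_out ≈ 41.7 L/min

Cap-side area A_cap = π/4 × (116 mm)² = 10570 mm^2
Rod-side annular area A_ann = π/4 × (116² − 41.4²) = 9222 mm^2
Piston speed v = Q_in/A_cap; rod-end outflow Q_out = v × A_ann = Q_in × A_ann/A_cap.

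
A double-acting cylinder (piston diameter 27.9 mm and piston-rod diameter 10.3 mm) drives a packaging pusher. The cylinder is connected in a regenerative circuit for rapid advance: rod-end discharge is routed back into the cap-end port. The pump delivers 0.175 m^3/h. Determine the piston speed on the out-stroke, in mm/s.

v ≈ 583 mm/s

In regeneration the rod-end outflow joins the pump flow into the cap end, so the net volume the pump must supply per unit advance equals the rod cross-section area.
Rod cross-section A_rod = π/4 × (10.3 mm)² = 83.32 mm^2
v = Q_pump / A_rod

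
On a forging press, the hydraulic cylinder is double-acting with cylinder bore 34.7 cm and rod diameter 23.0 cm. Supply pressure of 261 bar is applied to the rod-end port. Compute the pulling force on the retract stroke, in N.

F ≈ 1.38e6 N

Rod-side annular area A_ann = π/4 × (34.7² − 23.0²) = 530.2 cm^2
On retraction the pressure acts on the annular area (bore minus rod).
F = P × A_ann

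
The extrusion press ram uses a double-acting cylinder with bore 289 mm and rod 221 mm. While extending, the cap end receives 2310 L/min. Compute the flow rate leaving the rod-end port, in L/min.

Cap-side area A_cap = π/4 × (289 mm)² = 65600 mm^2
Rod-side annular area A_ann = π/4 × (289² − 221²) = 27240 mm^2
Piston speed v = Q_in/A_cap; rod-end outflow Q_out = v × A_ann = Q_in × A_ann/A_cap.

Q_out ≈ 959 L/min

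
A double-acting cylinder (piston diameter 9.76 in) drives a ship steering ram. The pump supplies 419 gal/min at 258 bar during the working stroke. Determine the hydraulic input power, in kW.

W ≈ 682 kW

Hydraulic power = P × Q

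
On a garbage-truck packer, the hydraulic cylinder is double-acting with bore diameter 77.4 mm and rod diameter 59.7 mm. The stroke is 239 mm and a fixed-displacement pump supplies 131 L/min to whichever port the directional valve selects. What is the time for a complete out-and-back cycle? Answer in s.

Cap-side area A_cap = π/4 × (77.4 mm)² = 4705 mm^2
Rod-side annular area A_ann = π/4 × (77.4² − 59.7²) = 1906 mm^2
t_ext = A_cap·L/Q = 0.5151 s
t_ret = A_ann·L/Q = 0.2086 s
t_cycle = t_ext + t_ret

t ≈ 0.724 s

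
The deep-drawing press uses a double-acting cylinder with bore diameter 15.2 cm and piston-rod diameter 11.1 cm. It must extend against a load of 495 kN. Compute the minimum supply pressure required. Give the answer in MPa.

P ≈ 27.3 MPa

Cap-side area A_cap = π/4 × (15.2 cm)² = 181.5 cm^2
P = F / A = 495 kN / A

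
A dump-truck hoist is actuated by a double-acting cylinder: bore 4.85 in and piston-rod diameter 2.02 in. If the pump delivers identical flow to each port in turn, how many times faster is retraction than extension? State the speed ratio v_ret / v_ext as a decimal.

Cap-side area A_cap = π/4 × (4.85 in)² = 18.47 in^2
Rod-side annular area A_ann = π/4 × (4.85² − 2.02²) = 15.27 in^2
For equal Q, v ∝ 1/A, so v_ret/v_ext = A_cap/A_ann.

v_ret/v_ext ≈ 1.21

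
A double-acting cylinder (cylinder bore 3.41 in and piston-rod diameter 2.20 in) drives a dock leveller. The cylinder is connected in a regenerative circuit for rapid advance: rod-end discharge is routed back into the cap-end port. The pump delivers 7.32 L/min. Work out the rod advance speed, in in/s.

v ≈ 1.96 in/s

In regeneration the rod-end outflow joins the pump flow into the cap end, so the net volume the pump must supply per unit advance equals the rod cross-section area.
Rod cross-section A_rod = π/4 × (2.20 in)² = 3.801 in^2
v = Q_pump / A_rod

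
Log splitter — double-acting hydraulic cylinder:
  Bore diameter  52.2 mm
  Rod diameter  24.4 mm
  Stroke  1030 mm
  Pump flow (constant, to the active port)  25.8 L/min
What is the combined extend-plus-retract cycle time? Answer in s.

t ≈ 9.13 s

Cap-side area A_cap = π/4 × (52.2 mm)² = 2140 mm^2
Rod-side annular area A_ann = π/4 × (52.2² − 24.4²) = 1672 mm^2
t_ext = A_cap·L/Q = 5.126 s
t_ret = A_ann·L/Q = 4.006 s
t_cycle = t_ext + t_ret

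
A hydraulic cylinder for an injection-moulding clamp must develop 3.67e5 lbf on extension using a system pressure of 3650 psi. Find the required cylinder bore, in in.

D ≈ 11.3 in

Extension force acts on the full piston face: F = P × (π/4)D².
D = √(4F / (πP)) = √(4 × 3.67e5 lbf / (π × 3650 psi))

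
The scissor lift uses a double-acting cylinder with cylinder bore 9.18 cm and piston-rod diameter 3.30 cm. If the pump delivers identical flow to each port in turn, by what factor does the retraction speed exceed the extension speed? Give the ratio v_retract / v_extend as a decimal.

Cap-side area A_cap = π/4 × (9.18 cm)² = 66.19 cm^2
Rod-side annular area A_ann = π/4 × (9.18² − 3.30²) = 57.63 cm^2
For equal Q, v ∝ 1/A, so v_ret/v_ext = A_cap/A_ann.

v_ret/v_ext ≈ 1.15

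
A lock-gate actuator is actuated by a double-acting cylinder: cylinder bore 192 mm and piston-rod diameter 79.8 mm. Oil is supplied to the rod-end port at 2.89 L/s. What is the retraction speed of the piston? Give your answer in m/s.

Rod-side annular area A_ann = π/4 × (192² − 79.8²) = 23950 mm^2
Flow into the rod-end port fills the annular volume.
v = Q / A

v ≈ 0.121 m/s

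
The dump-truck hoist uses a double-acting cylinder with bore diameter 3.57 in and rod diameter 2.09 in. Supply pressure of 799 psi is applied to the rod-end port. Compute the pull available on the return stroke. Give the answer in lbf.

F ≈ 5260 lbf

Rod-side annular area A_ann = π/4 × (3.57² − 2.09²) = 6.579 in^2
On retraction the pressure acts on the annular area (bore minus rod).
F = P × A_ann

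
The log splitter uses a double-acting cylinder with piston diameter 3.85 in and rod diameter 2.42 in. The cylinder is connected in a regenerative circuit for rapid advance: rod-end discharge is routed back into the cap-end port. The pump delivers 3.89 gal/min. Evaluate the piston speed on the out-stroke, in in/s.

In regeneration the rod-end outflow joins the pump flow into the cap end, so the net volume the pump must supply per unit advance equals the rod cross-section area.
Rod cross-section A_rod = π/4 × (2.42 in)² = 4.600 in^2
v = Q_pump / A_rod

v ≈ 3.26 in/s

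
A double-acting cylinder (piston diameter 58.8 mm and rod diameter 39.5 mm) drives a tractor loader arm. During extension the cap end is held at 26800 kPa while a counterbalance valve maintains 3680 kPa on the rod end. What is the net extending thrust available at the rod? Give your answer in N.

F ≈ 67300 N

Cap-side area A_cap = π/4 × (58.8 mm)² = 2715 mm^2
Rod-side annular area A_ann = π/4 × (58.8² − 39.5²) = 1490 mm^2
Net thrust = P_cap·A_cap − P_rod·A_ann = 72770 N − 5483 N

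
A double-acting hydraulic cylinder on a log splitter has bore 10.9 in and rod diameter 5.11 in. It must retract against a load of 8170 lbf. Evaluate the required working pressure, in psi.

Rod-side annular area A_ann = π/4 × (10.9² − 5.11²) = 72.80 in^2
Retraction: pressure acts on the annular area.
P = F / A = 8170 lbf / A

P ≈ 112 psi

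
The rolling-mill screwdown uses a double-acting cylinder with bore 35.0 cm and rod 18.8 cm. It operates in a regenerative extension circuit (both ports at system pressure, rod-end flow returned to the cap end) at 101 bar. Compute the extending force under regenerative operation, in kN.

F ≈ 280 kN

With equal pressure on both faces, forces on the annular region cancel; the net push is pressure × rod cross-section.
Rod cross-section A_rod = π/4 × (18.8 cm)² = 277.6 cm^2
F = P × A_rod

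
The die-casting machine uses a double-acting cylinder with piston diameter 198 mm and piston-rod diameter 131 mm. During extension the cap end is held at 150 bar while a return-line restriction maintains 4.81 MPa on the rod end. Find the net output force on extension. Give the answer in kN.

Cap-side area A_cap = π/4 × (198 mm)² = 30790 mm^2
Rod-side annular area A_ann = π/4 × (198² − 131²) = 17310 mm^2
Net thrust = P_cap·A_cap − P_rod·A_ann = 461.9 kN − 83.27 kN

F ≈ 379 kN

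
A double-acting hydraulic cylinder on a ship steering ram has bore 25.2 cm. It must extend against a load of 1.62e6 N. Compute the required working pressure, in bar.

P ≈ 325 bar

Cap-side area A_cap = π/4 × (25.2 cm)² = 498.8 cm^2
P = F / A = 1.62e6 N / A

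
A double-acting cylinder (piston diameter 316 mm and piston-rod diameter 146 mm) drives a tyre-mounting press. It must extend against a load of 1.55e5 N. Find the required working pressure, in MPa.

P ≈ 1.98 MPa

Cap-side area A_cap = π/4 × (316 mm)² = 78430 mm^2
P = F / A = 1.55e5 N / A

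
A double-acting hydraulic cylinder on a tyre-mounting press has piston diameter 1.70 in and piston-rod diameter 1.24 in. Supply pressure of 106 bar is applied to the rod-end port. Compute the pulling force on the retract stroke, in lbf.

Rod-side annular area A_ann = π/4 × (1.70² − 1.24²) = 1.062 in^2
On retraction the pressure acts on the annular area (bore minus rod).
F = P × A_ann

F ≈ 1630 lbf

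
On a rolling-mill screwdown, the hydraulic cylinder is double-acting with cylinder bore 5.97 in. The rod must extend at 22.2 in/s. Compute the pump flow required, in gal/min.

Q ≈ 161 gal/min

Cap-side area A_cap = π/4 × (5.97 in)² = 27.99 in^2
Q = A × v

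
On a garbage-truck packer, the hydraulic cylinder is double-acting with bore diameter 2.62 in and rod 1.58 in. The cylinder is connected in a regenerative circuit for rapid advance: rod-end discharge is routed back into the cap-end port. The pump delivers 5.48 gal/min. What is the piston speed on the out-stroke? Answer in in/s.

v ≈ 10.8 in/s

In regeneration the rod-end outflow joins the pump flow into the cap end, so the net volume the pump must supply per unit advance equals the rod cross-section area.
Rod cross-section A_rod = π/4 × (1.58 in)² = 1.961 in^2
v = Q_pump / A_rod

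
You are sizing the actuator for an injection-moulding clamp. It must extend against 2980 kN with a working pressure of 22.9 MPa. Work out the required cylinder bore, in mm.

D ≈ 407 mm

Extension force acts on the full piston face: F = P × (π/4)D².
D = √(4F / (πP)) = √(4 × 2980 kN / (π × 22.9 MPa))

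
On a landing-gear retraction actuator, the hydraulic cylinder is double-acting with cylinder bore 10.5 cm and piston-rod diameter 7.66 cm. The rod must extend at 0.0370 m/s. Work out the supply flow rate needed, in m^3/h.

Cap-side area A_cap = π/4 × (10.5 cm)² = 86.59 cm^2
Q = A × v

Q ≈ 1.15 m^3/h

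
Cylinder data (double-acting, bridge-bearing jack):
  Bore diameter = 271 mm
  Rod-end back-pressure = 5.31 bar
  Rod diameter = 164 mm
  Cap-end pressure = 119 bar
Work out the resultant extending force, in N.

F ≈ 6.67e5 N

Cap-side area A_cap = π/4 × (271 mm)² = 57680 mm^2
Rod-side annular area A_ann = π/4 × (271² − 164²) = 36560 mm^2
Net thrust = P_cap·A_cap − P_rod·A_ann = 6.864e5 N − 19410 N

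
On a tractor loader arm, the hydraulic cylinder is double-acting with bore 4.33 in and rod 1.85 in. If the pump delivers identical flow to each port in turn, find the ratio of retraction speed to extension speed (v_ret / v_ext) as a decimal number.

v_ret/v_ext ≈ 1.22

Cap-side area A_cap = π/4 × (4.33 in)² = 14.73 in^2
Rod-side annular area A_ann = π/4 × (4.33² − 1.85²) = 12.04 in^2
For equal Q, v ∝ 1/A, so v_ret/v_ext = A_cap/A_ann.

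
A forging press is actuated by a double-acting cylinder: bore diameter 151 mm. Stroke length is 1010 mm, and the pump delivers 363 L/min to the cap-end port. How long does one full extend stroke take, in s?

Cap-side area A_cap = π/4 × (151 mm)² = 17910 mm^2
Swept volume V = A × L; t = V / Q = A·L / Q

t ≈ 2.99 s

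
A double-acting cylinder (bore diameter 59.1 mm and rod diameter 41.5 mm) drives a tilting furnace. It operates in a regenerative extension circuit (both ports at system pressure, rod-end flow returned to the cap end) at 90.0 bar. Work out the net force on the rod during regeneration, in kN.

F ≈ 12.2 kN

With equal pressure on both faces, forces on the annular region cancel; the net push is pressure × rod cross-section.
Rod cross-section A_rod = π/4 × (41.5 mm)² = 1353 mm^2
F = P × A_rod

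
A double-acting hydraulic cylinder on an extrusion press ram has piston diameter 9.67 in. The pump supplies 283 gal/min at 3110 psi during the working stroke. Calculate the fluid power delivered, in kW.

W ≈ 383 kW

Hydraulic power = P × Q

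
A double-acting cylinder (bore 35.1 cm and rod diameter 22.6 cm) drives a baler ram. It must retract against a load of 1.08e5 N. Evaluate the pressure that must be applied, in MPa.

P ≈ 1.91 MPa

Rod-side annular area A_ann = π/4 × (35.1² − 22.6²) = 566.5 cm^2
Retraction: pressure acts on the annular area.
P = F / A = 1.08e5 N / A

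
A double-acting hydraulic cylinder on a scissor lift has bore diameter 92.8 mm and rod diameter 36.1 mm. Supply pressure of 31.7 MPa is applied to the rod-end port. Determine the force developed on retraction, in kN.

F ≈ 182 kN

Rod-side annular area A_ann = π/4 × (92.8² − 36.1²) = 5740 mm^2
On retraction the pressure acts on the annular area (bore minus rod).
F = P × A_ann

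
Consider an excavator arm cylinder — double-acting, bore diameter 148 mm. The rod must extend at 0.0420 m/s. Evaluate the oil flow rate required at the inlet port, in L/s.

Cap-side area A_cap = π/4 × (148 mm)² = 17200 mm^2
Q = A × v

Q ≈ 0.723 L/s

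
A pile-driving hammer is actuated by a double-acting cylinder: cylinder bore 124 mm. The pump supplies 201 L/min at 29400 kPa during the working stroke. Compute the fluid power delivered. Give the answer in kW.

W ≈ 98.5 kW

Hydraulic power = P × Q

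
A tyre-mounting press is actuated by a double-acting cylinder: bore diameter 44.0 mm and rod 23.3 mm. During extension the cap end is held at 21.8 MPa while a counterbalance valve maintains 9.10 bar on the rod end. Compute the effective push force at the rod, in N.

Cap-side area A_cap = π/4 × (44.0 mm)² = 1521 mm^2
Rod-side annular area A_ann = π/4 × (44.0² − 23.3²) = 1094 mm^2
Net thrust = P_cap·A_cap − P_rod·A_ann = 33150 N − 995.7 N

F ≈ 32200 N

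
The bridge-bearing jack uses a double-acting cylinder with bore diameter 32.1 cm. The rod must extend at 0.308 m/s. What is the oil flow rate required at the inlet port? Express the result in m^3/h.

Cap-side area A_cap = π/4 × (32.1 cm)² = 809.3 cm^2
Q = A × v

Q ≈ 89.7 m^3/h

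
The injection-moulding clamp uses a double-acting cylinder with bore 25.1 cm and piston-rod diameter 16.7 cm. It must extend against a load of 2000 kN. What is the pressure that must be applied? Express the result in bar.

Cap-side area A_cap = π/4 × (25.1 cm)² = 494.8 cm^2
P = F / A = 2000 kN / A

P ≈ 404 bar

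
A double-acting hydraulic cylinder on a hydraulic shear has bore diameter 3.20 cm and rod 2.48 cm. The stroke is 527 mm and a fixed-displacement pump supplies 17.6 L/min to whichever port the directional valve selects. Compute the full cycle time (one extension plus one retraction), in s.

t ≈ 2.02 s

Cap-side area A_cap = π/4 × (3.20 cm)² = 8.042 cm^2
Rod-side annular area A_ann = π/4 × (3.20² − 2.48²) = 3.212 cm^2
t_ext = A_cap·L/Q = 1.445 s
t_ret = A_ann·L/Q = 0.5771 s
t_cycle = t_ext + t_ret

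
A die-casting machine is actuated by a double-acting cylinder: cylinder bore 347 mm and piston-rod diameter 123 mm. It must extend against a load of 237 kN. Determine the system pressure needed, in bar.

P ≈ 25.1 bar

Cap-side area A_cap = π/4 × (347 mm)² = 94570 mm^2
P = F / A = 237 kN / A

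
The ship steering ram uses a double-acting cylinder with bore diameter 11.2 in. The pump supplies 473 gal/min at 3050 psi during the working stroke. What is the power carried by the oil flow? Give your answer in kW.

Hydraulic power = P × Q

W ≈ 628 kW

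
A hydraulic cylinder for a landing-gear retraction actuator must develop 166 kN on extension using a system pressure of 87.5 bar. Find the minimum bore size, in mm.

D ≈ 155 mm

Extension force acts on the full piston face: F = P × (π/4)D².
D = √(4F / (πP)) = √(4 × 166 kN / (π × 87.5 bar))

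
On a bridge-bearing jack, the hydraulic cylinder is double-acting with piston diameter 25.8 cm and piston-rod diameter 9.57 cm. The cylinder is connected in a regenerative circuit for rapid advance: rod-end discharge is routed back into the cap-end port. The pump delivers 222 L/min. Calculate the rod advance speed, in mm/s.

v ≈ 514 mm/s

In regeneration the rod-end outflow joins the pump flow into the cap end, so the net volume the pump must supply per unit advance equals the rod cross-section area.
Rod cross-section A_rod = π/4 × (9.57 cm)² = 71.93 cm^2
v = Q_pump / A_rod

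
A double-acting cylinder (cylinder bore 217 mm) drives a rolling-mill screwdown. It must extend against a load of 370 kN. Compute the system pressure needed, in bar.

Cap-side area A_cap = π/4 × (217 mm)² = 36980 mm^2
P = F / A = 370 kN / A

P ≈ 100 bar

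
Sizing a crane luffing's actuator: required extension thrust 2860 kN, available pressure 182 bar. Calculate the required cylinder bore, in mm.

Extension force acts on the full piston face: F = P × (π/4)D².
D = √(4F / (πP)) = √(4 × 2860 kN / (π × 182 bar))

D ≈ 447 mm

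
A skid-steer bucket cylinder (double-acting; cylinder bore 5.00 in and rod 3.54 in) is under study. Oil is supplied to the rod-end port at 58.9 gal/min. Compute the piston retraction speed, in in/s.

v ≈ 23.2 in/s

Rod-side annular area A_ann = π/4 × (5.00² − 3.54²) = 9.793 in^2
Flow into the rod-end port fills the annular volume.
v = Q / A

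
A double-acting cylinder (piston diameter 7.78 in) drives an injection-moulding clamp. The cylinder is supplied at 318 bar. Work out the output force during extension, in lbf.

F ≈ 2.19e5 lbf

Cap-side area A_cap = π/4 × (7.78 in)² = 47.54 in^2
F = P × A_cap = 318 bar × A_cap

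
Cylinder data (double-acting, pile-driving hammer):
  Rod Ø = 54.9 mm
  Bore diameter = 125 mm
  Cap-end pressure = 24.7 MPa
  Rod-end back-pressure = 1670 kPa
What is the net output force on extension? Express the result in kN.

Cap-side area A_cap = π/4 × (125 mm)² = 12270 mm^2
Rod-side annular area A_ann = π/4 × (125² − 54.9²) = 9905 mm^2
Net thrust = P_cap·A_cap − P_rod·A_ann = 303.1 kN − 16.54 kN

F ≈ 287 kN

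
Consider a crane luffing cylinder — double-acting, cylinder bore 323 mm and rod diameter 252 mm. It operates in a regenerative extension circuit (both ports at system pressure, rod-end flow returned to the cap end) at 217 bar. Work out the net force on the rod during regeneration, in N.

F ≈ 1.08e6 N

With equal pressure on both faces, forces on the annular region cancel; the net push is pressure × rod cross-section.
Rod cross-section A_rod = π/4 × (252 mm)² = 49880 mm^2
F = P × A_rod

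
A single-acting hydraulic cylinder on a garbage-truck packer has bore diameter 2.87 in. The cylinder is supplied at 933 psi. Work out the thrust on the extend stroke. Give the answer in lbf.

F ≈ 6040 lbf

Cap-side area A_cap = π/4 × (2.87 in)² = 6.469 in^2
F = P × A_cap = 933 psi × A_cap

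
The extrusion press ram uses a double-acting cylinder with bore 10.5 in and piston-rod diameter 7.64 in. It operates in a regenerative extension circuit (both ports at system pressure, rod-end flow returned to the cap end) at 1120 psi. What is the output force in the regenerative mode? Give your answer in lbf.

F ≈ 51300 lbf

With equal pressure on both faces, forces on the annular region cancel; the net push is pressure × rod cross-section.
Rod cross-section A_rod = π/4 × (7.64 in)² = 45.84 in^2
F = P × A_rod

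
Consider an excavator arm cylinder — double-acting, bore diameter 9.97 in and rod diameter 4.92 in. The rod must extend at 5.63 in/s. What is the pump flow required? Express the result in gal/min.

Cap-side area A_cap = π/4 × (9.97 in)² = 78.07 in^2
Q = A × v

Q ≈ 114 gal/min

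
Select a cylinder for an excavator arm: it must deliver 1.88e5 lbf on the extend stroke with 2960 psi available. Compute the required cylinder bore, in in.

Extension force acts on the full piston face: F = P × (π/4)D².
D = √(4F / (πP)) = √(4 × 1.88e5 lbf / (π × 2960 psi))

D ≈ 8.99 in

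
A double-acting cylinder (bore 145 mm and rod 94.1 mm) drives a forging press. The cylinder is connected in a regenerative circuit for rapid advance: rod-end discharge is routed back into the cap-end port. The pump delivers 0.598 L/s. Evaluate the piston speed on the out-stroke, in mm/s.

In regeneration the rod-end outflow joins the pump flow into the cap end, so the net volume the pump must supply per unit advance equals the rod cross-section area.
Rod cross-section A_rod = π/4 × (94.1 mm)² = 6955 mm^2
v = Q_pump / A_rod

v ≈ 86.0 mm/s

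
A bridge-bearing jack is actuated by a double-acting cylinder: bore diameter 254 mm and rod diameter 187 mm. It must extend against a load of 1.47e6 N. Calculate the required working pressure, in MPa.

Cap-side area A_cap = π/4 × (254 mm)² = 50670 mm^2
P = F / A = 1.47e6 N / A

P ≈ 29.0 MPa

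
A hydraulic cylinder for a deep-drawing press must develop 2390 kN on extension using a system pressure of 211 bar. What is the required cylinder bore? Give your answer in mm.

D ≈ 380 mm

Extension force acts on the full piston face: F = P × (π/4)D².
D = √(4F / (πP)) = √(4 × 2390 kN / (π × 211 bar))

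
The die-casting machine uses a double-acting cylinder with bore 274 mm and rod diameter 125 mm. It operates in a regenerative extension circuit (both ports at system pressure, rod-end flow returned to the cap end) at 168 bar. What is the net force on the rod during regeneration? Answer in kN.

With equal pressure on both faces, forces on the annular region cancel; the net push is pressure × rod cross-section.
Rod cross-section A_rod = π/4 × (125 mm)² = 12270 mm^2
F = P × A_rod

F ≈ 206 kN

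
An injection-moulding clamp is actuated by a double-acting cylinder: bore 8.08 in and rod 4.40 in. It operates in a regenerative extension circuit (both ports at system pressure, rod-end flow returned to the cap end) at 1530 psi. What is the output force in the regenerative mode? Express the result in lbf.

F ≈ 23300 lbf

With equal pressure on both faces, forces on the annular region cancel; the net push is pressure × rod cross-section.
Rod cross-section A_rod = π/4 × (4.40 in)² = 15.21 in^2
F = P × A_rod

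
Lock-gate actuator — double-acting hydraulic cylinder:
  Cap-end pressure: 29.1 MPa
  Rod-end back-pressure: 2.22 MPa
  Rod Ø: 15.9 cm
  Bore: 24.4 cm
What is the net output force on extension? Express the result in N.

F ≈ 1.30e6 N

Cap-side area A_cap = π/4 × (24.4 cm)² = 467.6 cm^2
Rod-side annular area A_ann = π/4 × (24.4² − 15.9²) = 269.0 cm^2
Net thrust = P_cap·A_cap − P_rod·A_ann = 1.361e6 N − 59730 N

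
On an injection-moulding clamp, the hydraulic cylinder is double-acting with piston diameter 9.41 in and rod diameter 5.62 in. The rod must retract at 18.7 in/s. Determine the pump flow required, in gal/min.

Rod-side annular area A_ann = π/4 × (9.41² − 5.62²) = 44.74 in^2
Q = A × v

Q ≈ 217 gal/min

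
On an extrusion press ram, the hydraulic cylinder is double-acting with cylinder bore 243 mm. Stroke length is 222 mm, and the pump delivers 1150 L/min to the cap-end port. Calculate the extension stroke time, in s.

Cap-side area A_cap = π/4 × (243 mm)² = 46380 mm^2
Swept volume V = A × L; t = V / Q = A·L / Q

t ≈ 0.537 s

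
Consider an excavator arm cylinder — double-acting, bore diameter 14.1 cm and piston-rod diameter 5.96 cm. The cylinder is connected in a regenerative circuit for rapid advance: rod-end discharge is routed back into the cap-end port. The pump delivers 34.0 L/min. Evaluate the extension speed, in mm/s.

v ≈ 203 mm/s

In regeneration the rod-end outflow joins the pump flow into the cap end, so the net volume the pump must supply per unit advance equals the rod cross-section area.
Rod cross-section A_rod = π/4 × (5.96 cm)² = 27.90 cm^2
v = Q_pump / A_rod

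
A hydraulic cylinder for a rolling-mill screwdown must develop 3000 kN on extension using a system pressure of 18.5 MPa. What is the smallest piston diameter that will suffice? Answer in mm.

D ≈ 454 mm

Extension force acts on the full piston face: F = P × (π/4)D².
D = √(4F / (πP)) = √(4 × 3000 kN / (π × 18.5 MPa))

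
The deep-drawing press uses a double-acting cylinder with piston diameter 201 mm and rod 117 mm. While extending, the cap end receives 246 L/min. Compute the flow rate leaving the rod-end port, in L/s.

Cap-side area A_cap = π/4 × (201 mm)² = 31730 mm^2
Rod-side annular area A_ann = π/4 × (201² − 117²) = 20980 mm^2
Piston speed v = Q_in/A_cap; rod-end outflow Q_out = v × A_ann = Q_in × A_ann/A_cap.

Q_out ≈ 2.71 L/s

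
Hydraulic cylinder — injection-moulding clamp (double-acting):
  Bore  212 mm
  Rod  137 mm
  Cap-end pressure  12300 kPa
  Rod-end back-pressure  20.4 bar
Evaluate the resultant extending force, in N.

F ≈ 3.92e5 N

Cap-side area A_cap = π/4 × (212 mm)² = 35300 mm^2
Rod-side annular area A_ann = π/4 × (212² − 137²) = 20560 mm^2
Net thrust = P_cap·A_cap − P_rod·A_ann = 4.342e5 N − 41940 N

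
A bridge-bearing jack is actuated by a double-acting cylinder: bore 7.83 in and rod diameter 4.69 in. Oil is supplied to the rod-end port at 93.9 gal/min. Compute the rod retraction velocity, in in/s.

Rod-side annular area A_ann = π/4 × (7.83² − 4.69²) = 30.88 in^2
Flow into the rod-end port fills the annular volume.
v = Q / A

v ≈ 11.7 in/s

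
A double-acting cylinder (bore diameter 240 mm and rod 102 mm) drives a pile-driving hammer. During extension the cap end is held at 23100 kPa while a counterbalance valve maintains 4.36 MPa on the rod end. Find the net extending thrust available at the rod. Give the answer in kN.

F ≈ 883 kN

Cap-side area A_cap = π/4 × (240 mm)² = 45240 mm^2
Rod-side annular area A_ann = π/4 × (240² − 102²) = 37070 mm^2
Net thrust = P_cap·A_cap − P_rod·A_ann = 1045 kN − 161.6 kN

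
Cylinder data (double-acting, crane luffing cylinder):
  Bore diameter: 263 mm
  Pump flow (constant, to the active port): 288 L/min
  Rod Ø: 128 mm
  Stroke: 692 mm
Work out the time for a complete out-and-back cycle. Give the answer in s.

Cap-side area A_cap = π/4 × (263 mm)² = 54330 mm^2
Rod-side annular area A_ann = π/4 × (263² − 128²) = 41460 mm^2
t_ext = A_cap·L/Q = 7.832 s
t_ret = A_ann·L/Q = 5.977 s
t_cycle = t_ext + t_ret

t ≈ 13.8 s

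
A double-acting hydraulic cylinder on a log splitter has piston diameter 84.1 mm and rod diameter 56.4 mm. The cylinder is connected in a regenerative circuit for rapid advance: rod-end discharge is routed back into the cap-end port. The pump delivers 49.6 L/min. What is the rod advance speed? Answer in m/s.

v ≈ 0.331 m/s

In regeneration the rod-end outflow joins the pump flow into the cap end, so the net volume the pump must supply per unit advance equals the rod cross-section area.
Rod cross-section A_rod = π/4 × (56.4 mm)² = 2498 mm^2
v = Q_pump / A_rod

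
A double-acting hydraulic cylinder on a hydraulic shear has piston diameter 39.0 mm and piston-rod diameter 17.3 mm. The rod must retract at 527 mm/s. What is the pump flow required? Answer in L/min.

Q ≈ 30.3 L/min

Rod-side annular area A_ann = π/4 × (39.0² − 17.3²) = 959.5 mm^2
Q = A × v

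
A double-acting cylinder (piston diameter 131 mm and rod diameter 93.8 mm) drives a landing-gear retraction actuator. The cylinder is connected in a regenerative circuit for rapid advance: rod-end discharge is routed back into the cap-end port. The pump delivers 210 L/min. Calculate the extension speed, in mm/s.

In regeneration the rod-end outflow joins the pump flow into the cap end, so the net volume the pump must supply per unit advance equals the rod cross-section area.
Rod cross-section A_rod = π/4 × (93.8 mm)² = 6910 mm^2
v = Q_pump / A_rod

v ≈ 506 mm/s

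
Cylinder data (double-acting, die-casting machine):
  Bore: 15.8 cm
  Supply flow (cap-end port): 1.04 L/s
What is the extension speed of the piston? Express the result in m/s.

v ≈ 0.0530 m/s

Cap-side area A_cap = π/4 × (15.8 cm)² = 196.1 cm^2
v = Q / A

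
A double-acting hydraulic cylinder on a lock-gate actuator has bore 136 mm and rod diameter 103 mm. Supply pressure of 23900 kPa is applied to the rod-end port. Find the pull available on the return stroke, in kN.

Rod-side annular area A_ann = π/4 × (136² − 103²) = 6194 mm^2
On retraction the pressure acts on the annular area (bore minus rod).
F = P × A_ann

F ≈ 148 kN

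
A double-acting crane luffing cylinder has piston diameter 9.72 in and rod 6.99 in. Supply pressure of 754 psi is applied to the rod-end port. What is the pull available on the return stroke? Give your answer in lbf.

Rod-side annular area A_ann = π/4 × (9.72² − 6.99²) = 35.83 in^2
On retraction the pressure acts on the annular area (bore minus rod).
F = P × A_ann

F ≈ 27000 lbf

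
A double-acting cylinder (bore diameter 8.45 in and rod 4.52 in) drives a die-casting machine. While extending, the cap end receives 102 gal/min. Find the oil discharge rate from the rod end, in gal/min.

Q_out ≈ 72.8 gal/min

Cap-side area A_cap = π/4 × (8.45 in)² = 56.08 in^2
Rod-side annular area A_ann = π/4 × (8.45² − 4.52²) = 40.03 in^2
Piston speed v = Q_in/A_cap; rod-end outflow Q_out = v × A_ann = Q_in × A_ann/A_cap.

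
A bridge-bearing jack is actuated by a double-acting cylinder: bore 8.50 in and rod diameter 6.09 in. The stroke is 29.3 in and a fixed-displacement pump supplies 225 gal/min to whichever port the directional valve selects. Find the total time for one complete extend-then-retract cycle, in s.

t ≈ 2.85 s

Cap-side area A_cap = π/4 × (8.50 in)² = 56.75 in^2
Rod-side annular area A_ann = π/4 × (8.50² − 6.09²) = 27.62 in^2
t_ext = A_cap·L/Q = 1.919 s
t_ret = A_ann·L/Q = 0.9341 s
t_cycle = t_ext + t_ret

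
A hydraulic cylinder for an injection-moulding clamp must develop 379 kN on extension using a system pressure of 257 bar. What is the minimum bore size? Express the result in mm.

Extension force acts on the full piston face: F = P × (π/4)D².
D = √(4F / (πP)) = √(4 × 379 kN / (π × 257 bar))

D ≈ 137 mm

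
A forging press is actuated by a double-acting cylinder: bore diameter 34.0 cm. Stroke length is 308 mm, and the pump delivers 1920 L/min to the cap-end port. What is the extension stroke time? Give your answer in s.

t ≈ 0.874 s

Cap-side area A_cap = π/4 × (34.0 cm)² = 907.9 cm^2
Swept volume V = A × L; t = V / Q = A·L / Q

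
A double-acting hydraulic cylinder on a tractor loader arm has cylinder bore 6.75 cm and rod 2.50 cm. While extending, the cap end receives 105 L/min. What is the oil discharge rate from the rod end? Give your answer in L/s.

Q_out ≈ 1.51 L/s

Cap-side area A_cap = π/4 × (6.75 cm)² = 35.78 cm^2
Rod-side annular area A_ann = π/4 × (6.75² − 2.50²) = 30.88 cm^2
Piston speed v = Q_in/A_cap; rod-end outflow Q_out = v × A_ann = Q_in × A_ann/A_cap.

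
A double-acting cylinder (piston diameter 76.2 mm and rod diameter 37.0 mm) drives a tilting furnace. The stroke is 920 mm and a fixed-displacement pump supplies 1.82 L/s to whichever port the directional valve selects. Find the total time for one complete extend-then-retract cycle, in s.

t ≈ 4.07 s

Cap-side area A_cap = π/4 × (76.2 mm)² = 4560 mm^2
Rod-side annular area A_ann = π/4 × (76.2² − 37.0²) = 3485 mm^2
t_ext = A_cap·L/Q = 2.305 s
t_ret = A_ann·L/Q = 1.762 s
t_cycle = t_ext + t_ret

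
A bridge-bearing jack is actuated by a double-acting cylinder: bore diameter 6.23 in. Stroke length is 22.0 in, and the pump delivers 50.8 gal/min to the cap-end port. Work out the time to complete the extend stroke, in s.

Cap-side area A_cap = π/4 × (6.23 in)² = 30.48 in^2
Swept volume V = A × L; t = V / Q = A·L / Q

t ≈ 3.43 s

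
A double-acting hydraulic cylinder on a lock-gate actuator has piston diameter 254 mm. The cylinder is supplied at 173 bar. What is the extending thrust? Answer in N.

F ≈ 8.77e5 N

Cap-side area A_cap = π/4 × (254 mm)² = 50670 mm^2
F = P × A_cap = 173 bar × A_cap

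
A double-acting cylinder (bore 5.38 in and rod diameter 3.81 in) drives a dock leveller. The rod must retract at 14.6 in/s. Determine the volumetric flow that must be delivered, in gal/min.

Q ≈ 43.0 gal/min

Rod-side annular area A_ann = π/4 × (5.38² − 3.81²) = 11.33 in^2
Q = A × v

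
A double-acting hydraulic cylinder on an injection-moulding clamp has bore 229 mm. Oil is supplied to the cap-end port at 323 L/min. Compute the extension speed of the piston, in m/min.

Cap-side area A_cap = π/4 × (229 mm)² = 41190 mm^2
v = Q / A

v ≈ 7.84 m/min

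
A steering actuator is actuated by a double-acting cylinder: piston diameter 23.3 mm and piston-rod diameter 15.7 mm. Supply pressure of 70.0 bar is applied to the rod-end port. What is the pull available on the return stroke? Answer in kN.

F ≈ 1.63 kN

Rod-side annular area A_ann = π/4 × (23.3² − 15.7²) = 232.8 mm^2
On retraction the pressure acts on the annular area (bore minus rod).
F = P × A_ann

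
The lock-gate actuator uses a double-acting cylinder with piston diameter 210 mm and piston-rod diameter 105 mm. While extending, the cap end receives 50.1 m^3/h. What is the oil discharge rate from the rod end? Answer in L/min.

Cap-side area A_cap = π/4 × (210 mm)² = 34640 mm^2
Rod-side annular area A_ann = π/4 × (210² − 105²) = 25980 mm^2
Piston speed v = Q_in/A_cap; rod-end outflow Q_out = v × A_ann = Q_in × A_ann/A_cap.

Q_out ≈ 626 L/min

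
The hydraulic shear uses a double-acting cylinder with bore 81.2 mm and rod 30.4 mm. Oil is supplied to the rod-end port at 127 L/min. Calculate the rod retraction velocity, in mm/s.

v ≈ 475 mm/s

Rod-side annular area A_ann = π/4 × (81.2² − 30.4²) = 4453 mm^2
Flow into the rod-end port fills the annular volume.
v = Q / A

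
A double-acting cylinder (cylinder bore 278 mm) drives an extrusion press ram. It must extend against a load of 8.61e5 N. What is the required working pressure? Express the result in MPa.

P ≈ 14.2 MPa

Cap-side area A_cap = π/4 × (278 mm)² = 60700 mm^2
P = F / A = 8.61e5 N / A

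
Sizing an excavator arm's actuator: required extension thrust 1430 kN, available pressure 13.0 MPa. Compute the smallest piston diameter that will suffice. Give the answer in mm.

Extension force acts on the full piston face: F = P × (π/4)D².
D = √(4F / (πP)) = √(4 × 1430 kN / (π × 13.0 MPa))

D ≈ 374 mm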